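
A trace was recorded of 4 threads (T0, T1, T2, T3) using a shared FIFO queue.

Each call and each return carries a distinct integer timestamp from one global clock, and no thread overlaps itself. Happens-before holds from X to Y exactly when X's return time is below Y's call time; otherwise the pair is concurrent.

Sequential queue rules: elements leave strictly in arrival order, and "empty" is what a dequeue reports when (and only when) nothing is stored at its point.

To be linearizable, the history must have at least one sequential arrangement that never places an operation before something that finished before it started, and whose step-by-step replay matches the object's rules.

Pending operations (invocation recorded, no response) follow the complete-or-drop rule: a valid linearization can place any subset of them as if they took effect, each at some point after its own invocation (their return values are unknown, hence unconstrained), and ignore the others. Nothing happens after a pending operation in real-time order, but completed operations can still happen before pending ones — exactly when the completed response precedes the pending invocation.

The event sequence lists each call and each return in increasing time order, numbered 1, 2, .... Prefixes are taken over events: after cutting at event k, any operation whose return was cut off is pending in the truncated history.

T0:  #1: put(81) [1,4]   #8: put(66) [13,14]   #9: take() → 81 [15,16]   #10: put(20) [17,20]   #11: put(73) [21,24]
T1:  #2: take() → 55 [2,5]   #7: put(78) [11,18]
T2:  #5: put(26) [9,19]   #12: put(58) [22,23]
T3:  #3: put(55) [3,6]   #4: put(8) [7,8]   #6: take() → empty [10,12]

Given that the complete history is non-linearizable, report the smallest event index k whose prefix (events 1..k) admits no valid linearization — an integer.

a valid linearization of events 1..11 exists, for instance #3, #1, #2, #4:
1. #3 put(55), leaving queue <55>
2. #1 put(81), leaving queue <55,81>
3. #2 take() → 55, leaving queue <81>
4. #4 put(8), leaving queue <81,8>
include event 12 — #6 responding at 12 — and every candidate order breaks
include/drop combinations of the 2 pending operations (#5, #7) were all tried; none helps
for example #1, #2, #3, #4, #6 (pending dropped) fails at step 2: #2 take() → 55 is not legal there
for example #1, #3, #2, #4, #6 (pending dropped) fails at step 3: #2 take() → 55 is not legal there

12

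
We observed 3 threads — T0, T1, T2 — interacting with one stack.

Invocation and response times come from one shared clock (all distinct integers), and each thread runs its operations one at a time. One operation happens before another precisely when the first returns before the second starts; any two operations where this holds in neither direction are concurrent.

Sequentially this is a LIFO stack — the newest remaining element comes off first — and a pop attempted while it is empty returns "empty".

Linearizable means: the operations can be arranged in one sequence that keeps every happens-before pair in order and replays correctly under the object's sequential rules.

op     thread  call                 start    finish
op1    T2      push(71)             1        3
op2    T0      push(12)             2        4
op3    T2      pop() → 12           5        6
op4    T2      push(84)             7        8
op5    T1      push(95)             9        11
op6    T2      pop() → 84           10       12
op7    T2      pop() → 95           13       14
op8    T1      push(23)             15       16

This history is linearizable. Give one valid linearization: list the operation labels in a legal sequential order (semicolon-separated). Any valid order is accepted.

op1; op2; op3; op4; op6; op5; op7; op8

1. op1 push(71), leaving stack <71>
2. op2 push(12), leaving stack <71,12>
3. op3 pop() → 12, leaving stack <71>
4. op4 push(84), leaving stack <71,84>
5. op6 pop() → 84, leaving stack <71>
6. op5 push(95), leaving stack <71,95>
7. op7 pop() → 95, leaving stack <71>
8. op8 push(23), leaving stack <71,23>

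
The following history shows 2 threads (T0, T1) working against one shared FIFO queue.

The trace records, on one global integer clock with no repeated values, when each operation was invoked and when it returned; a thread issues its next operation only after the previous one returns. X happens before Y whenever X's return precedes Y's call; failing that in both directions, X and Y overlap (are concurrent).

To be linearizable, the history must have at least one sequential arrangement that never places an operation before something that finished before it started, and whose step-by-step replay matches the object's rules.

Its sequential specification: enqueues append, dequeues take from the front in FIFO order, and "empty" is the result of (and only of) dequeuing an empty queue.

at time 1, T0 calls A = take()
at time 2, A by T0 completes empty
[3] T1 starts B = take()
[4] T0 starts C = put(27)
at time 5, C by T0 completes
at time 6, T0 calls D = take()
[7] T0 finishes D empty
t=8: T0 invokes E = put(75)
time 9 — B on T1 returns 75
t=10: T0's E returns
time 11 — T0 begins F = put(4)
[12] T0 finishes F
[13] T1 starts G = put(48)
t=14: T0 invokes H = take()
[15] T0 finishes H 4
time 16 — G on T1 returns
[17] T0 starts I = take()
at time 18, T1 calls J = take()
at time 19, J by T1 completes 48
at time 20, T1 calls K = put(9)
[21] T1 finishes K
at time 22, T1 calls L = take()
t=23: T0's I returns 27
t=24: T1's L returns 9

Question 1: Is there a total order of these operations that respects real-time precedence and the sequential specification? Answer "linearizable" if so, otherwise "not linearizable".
cut after 8 events: linearizable; cut after 9 events (B responds, time 9): not linearizable
4 completed operations, 3 real-time-consistent orders — every FIFO queue replay fails
include/drop combinations of the 1 pending operation (E) were all tried; none helps
for example A, B, C, D (pending dropped) fails at step 2: B take() → 75 is not legal there
for example A, C, B, D (pending dropped) fails at step 3: B take() → 75 is not legal there

not linearizable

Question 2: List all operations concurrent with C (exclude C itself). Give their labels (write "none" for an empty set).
C spans [4,5]: anything still running between times 4 and 5 counts as concurrent
A [1,2]: before
B [3,9]: concurrent
D [6,7]: after
E [8,10]: after
F [11,12]: after
G [13,16]: after
H [14,15]: after
I [17,23]: after
J [18,19]: after
K [20,21]: after
L [22,24]: after

B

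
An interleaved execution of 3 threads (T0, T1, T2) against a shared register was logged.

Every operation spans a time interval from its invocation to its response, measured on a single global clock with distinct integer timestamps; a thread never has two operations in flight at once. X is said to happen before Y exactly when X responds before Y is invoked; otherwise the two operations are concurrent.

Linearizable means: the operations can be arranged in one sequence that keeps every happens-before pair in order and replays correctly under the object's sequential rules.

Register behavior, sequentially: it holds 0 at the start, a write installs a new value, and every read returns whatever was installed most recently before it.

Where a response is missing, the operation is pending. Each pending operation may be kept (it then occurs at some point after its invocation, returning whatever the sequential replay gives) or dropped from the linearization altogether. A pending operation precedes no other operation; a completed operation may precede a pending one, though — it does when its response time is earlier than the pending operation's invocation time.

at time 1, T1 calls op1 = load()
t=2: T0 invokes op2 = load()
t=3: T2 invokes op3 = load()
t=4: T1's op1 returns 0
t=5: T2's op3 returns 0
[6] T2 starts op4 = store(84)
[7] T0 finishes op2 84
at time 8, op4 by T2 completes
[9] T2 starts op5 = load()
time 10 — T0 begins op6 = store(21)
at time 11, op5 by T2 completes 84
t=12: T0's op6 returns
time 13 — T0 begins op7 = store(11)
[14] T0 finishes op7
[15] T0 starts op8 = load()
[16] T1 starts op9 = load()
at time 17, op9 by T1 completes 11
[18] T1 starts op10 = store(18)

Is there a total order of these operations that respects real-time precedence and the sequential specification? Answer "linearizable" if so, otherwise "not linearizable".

one valid linearization: op1, op3, op4, op2, op5, op6, op7, op8, op9
after step 1 (op1 load() → 0): value 0
after step 2 (op3 load() → 0): value 0
after step 3 (op4 store(84)): value 84
after step 4 (op2 load() → 84): value 84
after step 5 (op5 load() → 84): value 84
after step 6 (op6 store(21)): value 21
after step 7 (op7 store(11)): value 11
after step 8 (op8 load() (pending, included)): value 11
after step 9 (op9 load() → 11): value 11

linearizable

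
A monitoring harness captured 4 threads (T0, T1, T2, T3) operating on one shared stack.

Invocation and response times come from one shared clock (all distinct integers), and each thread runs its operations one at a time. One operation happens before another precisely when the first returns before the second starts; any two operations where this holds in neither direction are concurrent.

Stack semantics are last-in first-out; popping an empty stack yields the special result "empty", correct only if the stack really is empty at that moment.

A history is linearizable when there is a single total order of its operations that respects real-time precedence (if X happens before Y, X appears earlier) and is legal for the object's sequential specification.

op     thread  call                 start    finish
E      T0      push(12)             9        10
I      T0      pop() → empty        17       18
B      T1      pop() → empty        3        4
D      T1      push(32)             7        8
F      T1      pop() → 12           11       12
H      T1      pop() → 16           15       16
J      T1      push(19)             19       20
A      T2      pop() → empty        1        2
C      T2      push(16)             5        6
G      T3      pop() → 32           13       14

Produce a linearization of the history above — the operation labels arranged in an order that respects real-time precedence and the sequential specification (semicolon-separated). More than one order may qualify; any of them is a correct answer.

1. A pop() → empty, leaving stack <>
2. B pop() → empty, leaving stack <>
3. C push(16), leaving stack <16>
4. D push(32), leaving stack <16,32>
5. E push(12), leaving stack <16,32,12>
6. F pop() → 12, leaving stack <16,32>
7. G pop() → 32, leaving stack <16>
8. H pop() → 16, leaving stack <>
9. I pop() → empty, leaving stack <>
10. J push(19), leaving stack <19>

A; B; C; D; E; F; G; H; I; J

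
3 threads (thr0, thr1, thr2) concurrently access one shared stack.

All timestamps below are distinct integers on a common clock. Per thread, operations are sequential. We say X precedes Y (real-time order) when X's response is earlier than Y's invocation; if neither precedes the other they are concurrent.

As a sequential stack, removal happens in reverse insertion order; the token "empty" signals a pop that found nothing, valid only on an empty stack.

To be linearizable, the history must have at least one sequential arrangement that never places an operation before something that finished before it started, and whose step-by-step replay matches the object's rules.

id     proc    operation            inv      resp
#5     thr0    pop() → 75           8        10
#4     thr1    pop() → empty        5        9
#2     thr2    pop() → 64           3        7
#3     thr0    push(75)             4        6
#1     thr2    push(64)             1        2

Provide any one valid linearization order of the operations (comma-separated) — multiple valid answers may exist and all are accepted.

#1, #2, #3, #5, #4

step 1: #1 push(64) — stack <64>
step 2: #2 pop() → 64 — stack <>
step 3: #3 push(75) — stack <75>
step 4: #5 pop() → 75 — stack <>
step 5: #4 pop() → empty — stack <>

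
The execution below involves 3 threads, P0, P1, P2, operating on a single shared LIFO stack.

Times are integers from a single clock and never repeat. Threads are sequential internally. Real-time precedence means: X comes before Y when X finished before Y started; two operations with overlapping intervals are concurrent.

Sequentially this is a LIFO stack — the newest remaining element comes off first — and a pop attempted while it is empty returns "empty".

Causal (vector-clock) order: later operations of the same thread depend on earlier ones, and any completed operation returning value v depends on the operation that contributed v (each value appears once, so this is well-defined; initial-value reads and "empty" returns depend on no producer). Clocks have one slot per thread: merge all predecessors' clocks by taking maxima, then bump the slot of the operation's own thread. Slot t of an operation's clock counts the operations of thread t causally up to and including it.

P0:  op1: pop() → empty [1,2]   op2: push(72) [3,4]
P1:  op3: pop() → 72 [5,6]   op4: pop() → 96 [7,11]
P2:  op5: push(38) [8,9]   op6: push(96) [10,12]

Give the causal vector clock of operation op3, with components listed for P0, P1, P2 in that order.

(2, 1, 0)

op5, invoked 8, has no incoming edges; only P2's bump applies → (0, 0, 1)
op1, invoked 1, has no incoming edges; only P0's bump applies → (1, 0, 0)
from VC(op5)=(0, 0, 1), op6 (invoked 10) maxes components and bumps P2 → (0, 0, 2)
from VC(op1)=(1, 0, 0), op2 (invoked 3) maxes components and bumps P0 → (2, 0, 0)
from VC(op2)=(2, 0, 0), op3 (invoked 5) maxes components and bumps P1 → (2, 1, 0)
from VC(op3)=(2, 1, 0), VC(op6)=(0, 0, 2), op4 (invoked 7) maxes components and bumps P1 → (2, 2, 2)
target: VC(op3) = (2, 1, 0)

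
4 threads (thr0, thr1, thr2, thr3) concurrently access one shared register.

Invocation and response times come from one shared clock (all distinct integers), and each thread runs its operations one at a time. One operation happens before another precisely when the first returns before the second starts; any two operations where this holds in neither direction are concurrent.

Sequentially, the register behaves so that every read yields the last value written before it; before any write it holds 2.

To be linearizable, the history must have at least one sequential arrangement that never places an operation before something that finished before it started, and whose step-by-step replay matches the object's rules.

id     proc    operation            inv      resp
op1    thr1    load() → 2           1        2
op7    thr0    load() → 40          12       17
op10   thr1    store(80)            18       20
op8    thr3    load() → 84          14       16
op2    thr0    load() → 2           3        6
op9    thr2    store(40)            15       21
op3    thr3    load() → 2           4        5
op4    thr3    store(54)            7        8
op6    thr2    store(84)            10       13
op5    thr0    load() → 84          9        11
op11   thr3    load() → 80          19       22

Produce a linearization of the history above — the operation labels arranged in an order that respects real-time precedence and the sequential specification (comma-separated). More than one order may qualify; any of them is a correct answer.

op1, op2, op3, op4, op6, op5, op8, op9, op7, op10, op11

after step 1 (op1 load() → 2): value 2
after step 2 (op2 load() → 2): value 2
after step 3 (op3 load() → 2): value 2
after step 4 (op4 store(54)): value 54
after step 5 (op6 store(84)): value 84
after step 6 (op5 load() → 84): value 84
after step 7 (op8 load() → 84): value 84
after step 8 (op9 store(40)): value 40
after step 9 (op7 load() → 40): value 40
after step 10 (op10 store(80)): value 80
after step 11 (op11 load() → 80): value 80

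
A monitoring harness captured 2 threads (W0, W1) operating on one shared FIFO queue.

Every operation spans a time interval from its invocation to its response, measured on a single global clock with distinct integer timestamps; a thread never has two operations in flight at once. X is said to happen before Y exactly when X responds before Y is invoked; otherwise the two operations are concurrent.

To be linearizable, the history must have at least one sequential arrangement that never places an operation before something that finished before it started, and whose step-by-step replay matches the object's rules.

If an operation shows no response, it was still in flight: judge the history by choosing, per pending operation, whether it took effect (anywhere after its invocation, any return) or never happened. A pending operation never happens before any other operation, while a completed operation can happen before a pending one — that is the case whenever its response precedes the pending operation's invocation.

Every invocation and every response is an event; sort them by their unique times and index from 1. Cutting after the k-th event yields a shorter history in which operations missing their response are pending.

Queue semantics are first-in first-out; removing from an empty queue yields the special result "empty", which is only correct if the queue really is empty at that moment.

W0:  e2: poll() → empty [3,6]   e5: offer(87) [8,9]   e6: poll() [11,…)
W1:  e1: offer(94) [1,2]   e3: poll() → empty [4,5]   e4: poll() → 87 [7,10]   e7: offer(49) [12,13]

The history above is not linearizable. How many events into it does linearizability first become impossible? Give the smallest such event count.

6

events 1..5 are linearizable; a witness order is e1, e2, e3:
1. e1 offer(94), leaving queue <94>
2. e2 poll() (pending, included), leaving queue <>
3. e3 poll() → empty, leaving queue <>
event 6 — e2's response, time 6 — after it, nothing linearizes
take e1, e2, e3: step 2 already fails, because e2 poll() → empty cannot occur there
take e1, e3, e2: step 2 already fails, because e3 poll() → empty cannot occur there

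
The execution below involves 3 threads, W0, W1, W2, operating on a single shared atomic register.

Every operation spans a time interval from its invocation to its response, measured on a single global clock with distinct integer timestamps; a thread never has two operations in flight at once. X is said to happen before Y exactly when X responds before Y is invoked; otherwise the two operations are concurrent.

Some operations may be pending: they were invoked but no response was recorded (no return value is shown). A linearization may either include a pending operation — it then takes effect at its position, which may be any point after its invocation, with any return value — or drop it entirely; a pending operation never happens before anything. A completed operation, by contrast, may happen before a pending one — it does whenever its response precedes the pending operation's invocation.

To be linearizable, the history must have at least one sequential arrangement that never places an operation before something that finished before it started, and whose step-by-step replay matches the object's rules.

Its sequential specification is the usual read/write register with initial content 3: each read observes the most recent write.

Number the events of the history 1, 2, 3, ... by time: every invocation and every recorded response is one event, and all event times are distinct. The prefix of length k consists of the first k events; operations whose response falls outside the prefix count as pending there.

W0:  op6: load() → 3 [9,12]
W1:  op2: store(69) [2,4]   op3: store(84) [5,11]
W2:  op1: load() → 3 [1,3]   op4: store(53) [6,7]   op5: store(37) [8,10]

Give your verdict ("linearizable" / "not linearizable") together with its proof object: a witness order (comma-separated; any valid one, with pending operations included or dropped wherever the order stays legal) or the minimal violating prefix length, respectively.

not linearizable — minimal violating prefix: 12 events

events 1..11 are fine; event 12 — the response of op6 at time 12 — makes the prefix non-linearizable
checked exhaustively: 16 real-time-consistent orders of 6 completed operations, zero legal atomic register replays
one such order, op1, op2, op3, op4, op5, op6, breaks at step 6 where op6 load() → 3 is illegal
one such order, op1, op2, op3, op4, op6, op5, breaks at step 5 where op6 load() → 3 is illegal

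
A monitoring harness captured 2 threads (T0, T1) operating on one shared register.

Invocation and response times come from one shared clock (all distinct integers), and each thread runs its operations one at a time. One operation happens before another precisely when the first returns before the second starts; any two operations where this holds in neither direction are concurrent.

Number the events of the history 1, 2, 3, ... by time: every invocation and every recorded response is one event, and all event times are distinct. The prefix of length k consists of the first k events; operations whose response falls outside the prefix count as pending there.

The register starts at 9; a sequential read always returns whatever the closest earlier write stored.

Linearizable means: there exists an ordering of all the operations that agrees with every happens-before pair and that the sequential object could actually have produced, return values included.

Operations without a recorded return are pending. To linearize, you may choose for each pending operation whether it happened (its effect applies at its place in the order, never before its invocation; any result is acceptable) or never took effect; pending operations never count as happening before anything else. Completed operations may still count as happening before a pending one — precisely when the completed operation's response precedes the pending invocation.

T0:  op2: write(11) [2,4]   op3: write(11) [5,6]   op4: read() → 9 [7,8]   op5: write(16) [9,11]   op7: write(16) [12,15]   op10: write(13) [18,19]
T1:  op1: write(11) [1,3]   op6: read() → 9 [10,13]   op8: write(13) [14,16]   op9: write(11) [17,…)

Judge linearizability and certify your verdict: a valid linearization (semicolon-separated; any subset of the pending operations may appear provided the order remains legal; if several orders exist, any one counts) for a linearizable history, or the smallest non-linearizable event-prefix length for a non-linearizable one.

the violation lands at event 8, op4's response at time 8: events 1..7 linearize, events 1..8 do not
every one of the 2 real-time-consistent orders over 4 completed register ops fails the sequential spec
e.g. op1, op2, op3, op4: illegal at step 4, since op4 read() → 9 cannot apply there
e.g. op2, op1, op3, op4: illegal at step 4, since op4 read() → 9 cannot apply there

not linearizable — minimal violating prefix: 8 events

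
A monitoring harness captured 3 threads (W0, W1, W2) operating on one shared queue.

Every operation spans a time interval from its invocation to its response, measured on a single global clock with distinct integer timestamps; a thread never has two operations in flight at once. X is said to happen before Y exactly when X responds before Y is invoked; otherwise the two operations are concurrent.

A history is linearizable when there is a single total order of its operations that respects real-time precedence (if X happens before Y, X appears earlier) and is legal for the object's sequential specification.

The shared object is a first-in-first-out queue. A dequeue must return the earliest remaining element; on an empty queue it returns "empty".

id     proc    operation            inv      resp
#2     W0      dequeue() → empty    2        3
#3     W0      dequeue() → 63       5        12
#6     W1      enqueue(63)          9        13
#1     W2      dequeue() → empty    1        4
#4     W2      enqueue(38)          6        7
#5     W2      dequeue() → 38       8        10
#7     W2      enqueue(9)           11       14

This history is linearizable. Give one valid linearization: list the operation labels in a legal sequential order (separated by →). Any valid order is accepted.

#1 → #2 → #4 → #5 → #6 → #3 → #7

step 1: #1 dequeue() → empty — queue <>
step 2: #2 dequeue() → empty — queue <>
step 3: #4 enqueue(38) — queue <38>
step 4: #5 dequeue() → 38 — queue <>
step 5: #6 enqueue(63) — queue <63>
step 6: #3 dequeue() → 63 — queue <>
step 7: #7 enqueue(9) — queue <9>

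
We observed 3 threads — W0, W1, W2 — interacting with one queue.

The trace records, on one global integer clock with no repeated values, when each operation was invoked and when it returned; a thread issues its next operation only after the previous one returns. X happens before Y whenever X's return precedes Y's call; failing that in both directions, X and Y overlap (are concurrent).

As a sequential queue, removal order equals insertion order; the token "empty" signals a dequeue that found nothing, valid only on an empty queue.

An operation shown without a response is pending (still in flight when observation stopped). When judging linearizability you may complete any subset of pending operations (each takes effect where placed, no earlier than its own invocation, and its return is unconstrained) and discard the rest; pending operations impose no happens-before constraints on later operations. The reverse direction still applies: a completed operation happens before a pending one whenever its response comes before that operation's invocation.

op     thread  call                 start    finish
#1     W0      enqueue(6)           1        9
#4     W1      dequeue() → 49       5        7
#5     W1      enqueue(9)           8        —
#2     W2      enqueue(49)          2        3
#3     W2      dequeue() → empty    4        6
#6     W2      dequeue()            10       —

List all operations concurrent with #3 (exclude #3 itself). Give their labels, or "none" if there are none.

#3 spans [4,6]; an op avoiding the whole window 4..6 is ordered, any other is concurrent
#1 [1,9]: concurrent
#2 [2,3]: before
#4 [5,7]: concurrent
#5 [8,…): after
#6 [10,…): after

#1, #4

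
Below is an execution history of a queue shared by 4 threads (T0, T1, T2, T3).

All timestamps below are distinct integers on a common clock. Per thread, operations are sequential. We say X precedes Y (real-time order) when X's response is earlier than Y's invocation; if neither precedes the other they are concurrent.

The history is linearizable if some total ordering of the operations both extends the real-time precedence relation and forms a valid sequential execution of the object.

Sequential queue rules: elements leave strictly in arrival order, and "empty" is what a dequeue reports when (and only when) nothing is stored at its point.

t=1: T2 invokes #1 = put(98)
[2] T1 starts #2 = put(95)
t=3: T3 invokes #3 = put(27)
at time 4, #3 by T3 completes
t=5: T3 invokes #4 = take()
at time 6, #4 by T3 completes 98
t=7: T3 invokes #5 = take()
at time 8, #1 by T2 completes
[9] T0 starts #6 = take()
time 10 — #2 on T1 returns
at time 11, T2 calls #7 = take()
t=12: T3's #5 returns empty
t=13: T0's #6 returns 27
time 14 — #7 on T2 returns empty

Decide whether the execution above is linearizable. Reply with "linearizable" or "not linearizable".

not linearizable

prefix check: 1..13 passes, 1..14 fails once #7's time-14 response joins
101 orders of the 7 completed queue ops respect real time; none is legal
one such order, #1, #2, #3, #4, #5, #6, #7, breaks at step 5 where #5 take() → empty is illegal
one such order, #1, #2, #3, #4, #5, #7, #6, breaks at step 5 where #5 take() → empty is illegal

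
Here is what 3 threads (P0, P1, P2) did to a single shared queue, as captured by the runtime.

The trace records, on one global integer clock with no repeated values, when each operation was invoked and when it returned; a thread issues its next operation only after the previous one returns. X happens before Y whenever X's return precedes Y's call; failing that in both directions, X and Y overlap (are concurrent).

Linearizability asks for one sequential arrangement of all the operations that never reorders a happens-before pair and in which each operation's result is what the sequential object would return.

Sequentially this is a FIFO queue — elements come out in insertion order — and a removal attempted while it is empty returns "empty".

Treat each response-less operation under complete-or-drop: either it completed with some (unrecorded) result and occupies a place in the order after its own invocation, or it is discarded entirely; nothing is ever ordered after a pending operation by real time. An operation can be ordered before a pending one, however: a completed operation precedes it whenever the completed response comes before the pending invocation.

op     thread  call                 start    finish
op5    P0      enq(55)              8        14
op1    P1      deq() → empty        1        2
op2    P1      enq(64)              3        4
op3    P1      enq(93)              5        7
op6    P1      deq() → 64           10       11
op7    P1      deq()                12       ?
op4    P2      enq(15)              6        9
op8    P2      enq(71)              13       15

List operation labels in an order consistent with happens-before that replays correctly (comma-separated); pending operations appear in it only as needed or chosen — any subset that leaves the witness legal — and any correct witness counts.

op1, op2, op3, op4, op5, op6, op7, op8

1. op1 deq() → empty, leaving queue <>
2. op2 enq(64), leaving queue <64>
3. op3 enq(93), leaving queue <64,93>
4. op4 enq(15), leaving queue <64,93,15>
5. op5 enq(55), leaving queue <64,93,15,55>
6. op6 deq() → 64, leaving queue <93,15,55>
7. op7 deq() (pending, included), leaving queue <15,55>
8. op8 enq(71), leaving queue <15,55,71>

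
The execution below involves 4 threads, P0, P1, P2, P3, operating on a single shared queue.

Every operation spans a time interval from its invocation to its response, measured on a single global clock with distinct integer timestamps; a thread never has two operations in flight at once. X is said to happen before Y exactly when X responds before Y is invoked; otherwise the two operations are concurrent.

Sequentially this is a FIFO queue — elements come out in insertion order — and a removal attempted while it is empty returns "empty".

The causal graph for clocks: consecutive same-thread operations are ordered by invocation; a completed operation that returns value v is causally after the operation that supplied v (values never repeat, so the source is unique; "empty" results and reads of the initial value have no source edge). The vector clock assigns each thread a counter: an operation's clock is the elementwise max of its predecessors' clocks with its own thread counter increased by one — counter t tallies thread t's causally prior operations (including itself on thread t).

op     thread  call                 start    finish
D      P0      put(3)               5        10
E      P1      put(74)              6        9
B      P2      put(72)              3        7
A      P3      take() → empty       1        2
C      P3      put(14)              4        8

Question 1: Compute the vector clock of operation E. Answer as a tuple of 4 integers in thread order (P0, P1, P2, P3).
no predecessors for A (invoked 1): P3 increments from zero → (0, 0, 0, 1)
no predecessors for B (invoked 3): P2 increments from zero → (0, 0, 1, 0)
no predecessors for E (invoked 6): P1 increments from zero → (0, 1, 0, 0)
no predecessors for D (invoked 5): P0 increments from zero → (1, 0, 0, 0)
invoked at 4, C merges VC(A)=(0, 0, 0, 1) and bumps P3's slot → (0, 0, 0, 2)
target: VC(E) = (0, 1, 0, 0)

(0, 1, 0, 0)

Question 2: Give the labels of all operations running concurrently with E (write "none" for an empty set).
E spans [6,9]: anything still running between times 6 and 9 counts as concurrent
A [1,2]: before
B [3,7]: concurrent
C [4,8]: concurrent
D [5,10]: concurrent

B, C, D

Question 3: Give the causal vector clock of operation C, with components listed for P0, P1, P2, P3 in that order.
A, invoked 1, has no incoming edges; only P3's bump applies → (0, 0, 0, 1)
B, invoked 3, has no incoming edges; only P2's bump applies → (0, 0, 1, 0)
E, invoked 6, has no incoming edges; only P1's bump applies → (0, 1, 0, 0)
D, invoked 5, has no incoming edges; only P0's bump applies → (1, 0, 0, 0)
C (invocation 4): componentwise max over VC(A)=(0, 0, 0, 1), +1 at P3, giving (0, 0, 0, 2)
target: VC(C) = (0, 0, 0, 2)

(0, 0, 0, 2)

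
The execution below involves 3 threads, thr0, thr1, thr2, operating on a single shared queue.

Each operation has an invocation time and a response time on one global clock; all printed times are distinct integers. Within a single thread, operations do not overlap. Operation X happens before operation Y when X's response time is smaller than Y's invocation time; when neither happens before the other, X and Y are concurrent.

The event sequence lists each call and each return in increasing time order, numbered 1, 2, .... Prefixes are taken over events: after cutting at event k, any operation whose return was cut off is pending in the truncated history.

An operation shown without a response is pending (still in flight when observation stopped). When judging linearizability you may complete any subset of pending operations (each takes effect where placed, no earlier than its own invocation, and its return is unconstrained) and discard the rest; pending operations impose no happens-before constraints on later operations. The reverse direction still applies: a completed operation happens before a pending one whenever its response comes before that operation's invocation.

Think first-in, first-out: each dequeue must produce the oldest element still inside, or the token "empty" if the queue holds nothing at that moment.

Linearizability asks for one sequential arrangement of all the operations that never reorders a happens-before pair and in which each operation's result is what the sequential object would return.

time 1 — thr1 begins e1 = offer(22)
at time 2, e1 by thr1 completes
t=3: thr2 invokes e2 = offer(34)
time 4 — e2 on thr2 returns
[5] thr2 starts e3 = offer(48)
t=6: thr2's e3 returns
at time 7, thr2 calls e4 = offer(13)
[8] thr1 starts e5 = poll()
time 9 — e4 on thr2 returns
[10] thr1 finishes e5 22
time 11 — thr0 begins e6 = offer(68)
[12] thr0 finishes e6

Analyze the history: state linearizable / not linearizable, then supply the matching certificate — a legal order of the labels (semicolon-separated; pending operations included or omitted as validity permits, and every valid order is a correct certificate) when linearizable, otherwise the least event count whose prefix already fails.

linearizable — witness: e1; e2; e3; e4; e5; e6

after step 1 (e1 offer(22)): queue <22>
after step 2 (e2 offer(34)): queue <22,34>
after step 3 (e3 offer(48)): queue <22,34,48>
after step 4 (e4 offer(13)): queue <22,34,48,13>
after step 5 (e5 poll() → 22): queue <34,48,13>
after step 6 (e6 offer(68)): queue <34,48,13,68>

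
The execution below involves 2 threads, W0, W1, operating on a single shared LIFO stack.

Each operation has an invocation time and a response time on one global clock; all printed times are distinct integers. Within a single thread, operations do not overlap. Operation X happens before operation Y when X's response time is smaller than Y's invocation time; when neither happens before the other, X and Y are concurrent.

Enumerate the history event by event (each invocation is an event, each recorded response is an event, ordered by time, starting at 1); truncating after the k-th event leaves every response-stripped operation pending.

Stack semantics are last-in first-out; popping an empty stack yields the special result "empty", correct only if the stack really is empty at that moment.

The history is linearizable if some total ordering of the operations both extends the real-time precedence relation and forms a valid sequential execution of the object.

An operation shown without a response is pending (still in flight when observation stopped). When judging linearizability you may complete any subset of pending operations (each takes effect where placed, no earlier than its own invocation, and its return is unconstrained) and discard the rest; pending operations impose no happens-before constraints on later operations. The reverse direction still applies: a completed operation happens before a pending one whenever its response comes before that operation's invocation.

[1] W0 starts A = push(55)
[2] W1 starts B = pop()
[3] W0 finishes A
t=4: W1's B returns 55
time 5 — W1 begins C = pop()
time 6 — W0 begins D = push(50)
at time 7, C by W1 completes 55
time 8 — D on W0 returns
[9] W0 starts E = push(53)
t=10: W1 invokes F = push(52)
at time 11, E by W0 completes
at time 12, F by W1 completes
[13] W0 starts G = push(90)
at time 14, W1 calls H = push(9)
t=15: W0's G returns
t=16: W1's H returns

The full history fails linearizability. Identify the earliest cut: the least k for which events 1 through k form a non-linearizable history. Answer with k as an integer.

a valid linearization of events 1..6 exists, for instance A, B:
step 1: A push(55) — stack <55>
step 2: B pop() → 55 — stack <>
at event 7 (C's time-7 response) nothing linearizes any more
include/drop combinations of the 1 pending operation (D) were all tried; none helps
take A, B, C (pending dropped): step 3 already fails, because C pop() → 55 cannot occur there
take B, A, C (pending dropped): step 1 already fails, because B pop() → 55 cannot occur there

7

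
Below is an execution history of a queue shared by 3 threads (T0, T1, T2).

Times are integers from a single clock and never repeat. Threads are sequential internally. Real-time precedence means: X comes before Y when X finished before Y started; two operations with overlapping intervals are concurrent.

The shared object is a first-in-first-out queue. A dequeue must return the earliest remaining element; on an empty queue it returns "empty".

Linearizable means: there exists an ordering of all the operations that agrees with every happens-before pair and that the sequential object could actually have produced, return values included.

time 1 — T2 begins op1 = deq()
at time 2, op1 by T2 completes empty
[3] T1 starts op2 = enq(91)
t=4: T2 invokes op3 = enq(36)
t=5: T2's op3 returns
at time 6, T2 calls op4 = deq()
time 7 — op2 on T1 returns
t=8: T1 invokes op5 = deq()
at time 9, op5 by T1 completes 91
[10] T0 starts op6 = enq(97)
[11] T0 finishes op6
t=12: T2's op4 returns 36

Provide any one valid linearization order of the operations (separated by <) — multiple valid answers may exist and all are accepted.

op1 < op2 < op3 < op5 < op4 < op6

step 1: op1 deq() → empty — queue <>
step 2: op2 enq(91) — queue <91>
step 3: op3 enq(36) — queue <91,36>
step 4: op5 deq() → 91 — queue <36>
step 5: op4 deq() → 36 — queue <>
step 6: op6 enq(97) — queue <97>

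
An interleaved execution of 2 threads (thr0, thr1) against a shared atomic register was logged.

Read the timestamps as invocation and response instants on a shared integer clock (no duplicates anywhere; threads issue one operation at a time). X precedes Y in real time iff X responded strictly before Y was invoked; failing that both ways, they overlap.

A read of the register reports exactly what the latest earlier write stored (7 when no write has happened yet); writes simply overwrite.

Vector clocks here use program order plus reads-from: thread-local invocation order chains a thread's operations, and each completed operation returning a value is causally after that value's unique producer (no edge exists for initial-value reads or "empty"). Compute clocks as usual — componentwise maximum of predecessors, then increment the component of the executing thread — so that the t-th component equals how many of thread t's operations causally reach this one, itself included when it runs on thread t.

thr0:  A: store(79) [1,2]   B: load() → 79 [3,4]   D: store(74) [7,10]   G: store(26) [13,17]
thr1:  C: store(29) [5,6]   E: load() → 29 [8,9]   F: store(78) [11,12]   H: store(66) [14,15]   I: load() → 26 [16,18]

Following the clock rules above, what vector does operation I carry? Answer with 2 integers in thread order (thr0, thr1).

(4, 5)

C (invocation 5): nothing precedes it; thr1's component alone gives (0, 1)
A (invocation 1): nothing precedes it; thr0's component alone gives (1, 0)
merge at E (invoked 8): VC(C)=(0, 1), own-thread bump on thr1 → (0, 2)
merge at B (invoked 3): VC(A)=(1, 0), own-thread bump on thr0 → (2, 0)
merge at F (invoked 11): VC(E)=(0, 2), own-thread bump on thr1 → (0, 3)
merge at D (invoked 7): VC(B)=(2, 0), own-thread bump on thr0 → (3, 0)
merge at H (invoked 14): VC(F)=(0, 3), own-thread bump on thr1 → (0, 4)
merge at G (invoked 13): VC(D)=(3, 0), own-thread bump on thr0 → (4, 0)
merge at I (invoked 16): VC(G)=(4, 0), VC(H)=(0, 4), own-thread bump on thr1 → (4, 5)
target: VC(I) = (4, 5)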